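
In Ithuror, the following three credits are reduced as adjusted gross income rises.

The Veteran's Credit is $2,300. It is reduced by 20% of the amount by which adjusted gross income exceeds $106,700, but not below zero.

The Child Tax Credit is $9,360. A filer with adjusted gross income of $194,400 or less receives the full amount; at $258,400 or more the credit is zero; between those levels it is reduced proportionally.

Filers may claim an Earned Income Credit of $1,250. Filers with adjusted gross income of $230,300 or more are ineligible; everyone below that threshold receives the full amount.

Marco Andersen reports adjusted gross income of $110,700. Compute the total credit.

Veteran's Credit: 20% of the $4,000 excess over $106,700 is $800; credit = $2,300 − $800 = $1,500.
Child Tax Credit: $110,700 is at or below the $194,400 threshold, so the full $9,360 applies.
Earned Income Credit: $110,700 is below the $230,300 cutoff, so the full $1,250 applies.
Total: $1,500 + $9,360 + $1,250 = $12,110.

$12,110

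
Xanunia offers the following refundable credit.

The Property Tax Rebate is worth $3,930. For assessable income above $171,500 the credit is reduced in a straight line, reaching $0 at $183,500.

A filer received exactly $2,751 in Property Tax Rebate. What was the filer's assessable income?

$2,751 is 2,751/3,930 of the full $3,930, so 1,179/3,930 of the $12,000 range has been used: income = $171,500 + $12,000 × 1,179/3,930 = $175,100.

$175,100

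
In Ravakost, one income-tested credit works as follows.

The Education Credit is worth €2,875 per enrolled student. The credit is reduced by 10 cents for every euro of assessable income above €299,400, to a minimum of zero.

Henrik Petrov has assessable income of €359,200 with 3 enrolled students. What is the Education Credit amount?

€2,645

Education Credit: base = 3 × €2,875 = €8,625. 10% of the €59,800 excess over €299,400 is €5,980; credit = €8,625 − €5,980 = €2,645.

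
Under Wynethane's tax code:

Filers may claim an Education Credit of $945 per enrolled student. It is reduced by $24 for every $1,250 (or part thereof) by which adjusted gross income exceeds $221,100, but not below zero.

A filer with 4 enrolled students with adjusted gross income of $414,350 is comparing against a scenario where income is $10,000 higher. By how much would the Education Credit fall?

At $414,350 — base = 4 × $945 = $3,780. income exceeds $221,100 by $193,250, which is 155 full-or-partial $1,250 increments; reduction = 155 × $24 = $3,720, leaving $60.
At $424,350 — base = 4 × $945 = $3,780. income exceeds $221,100 by $203,250 → 163 increments × $24 = $3,912 ≥ base, so the credit is $0.
Lost: $60 − $0 = $60.

$60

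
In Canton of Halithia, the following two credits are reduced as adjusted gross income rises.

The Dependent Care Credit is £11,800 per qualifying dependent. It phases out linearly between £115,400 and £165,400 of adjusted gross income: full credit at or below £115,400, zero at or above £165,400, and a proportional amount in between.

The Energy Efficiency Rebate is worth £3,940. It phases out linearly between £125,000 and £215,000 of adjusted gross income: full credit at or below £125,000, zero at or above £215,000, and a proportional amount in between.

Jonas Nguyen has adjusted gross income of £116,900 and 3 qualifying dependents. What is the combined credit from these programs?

Dependent Care Credit: base = 3 × £11,800 = £35,400. £116,900 is £1,500 into a £50,000 phase-out range, leaving 48,500/50,000 of the credit: £35,400 × 48,500/50,000 = £34,338.
Energy Efficiency Rebate: £116,900 is at or below the £125,000 threshold, so the full £3,940 applies.
Total: £34,338 + £3,940 = £38,278.

£38,278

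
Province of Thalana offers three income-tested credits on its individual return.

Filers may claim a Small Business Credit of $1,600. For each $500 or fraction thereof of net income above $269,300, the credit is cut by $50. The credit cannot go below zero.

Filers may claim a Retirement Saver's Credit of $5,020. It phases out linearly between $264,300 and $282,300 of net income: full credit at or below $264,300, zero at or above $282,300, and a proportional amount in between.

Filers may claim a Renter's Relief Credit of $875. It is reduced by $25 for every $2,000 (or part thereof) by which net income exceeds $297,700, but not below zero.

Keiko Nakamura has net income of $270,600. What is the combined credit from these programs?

$5,588

Small Business Credit: income exceeds $269,300 by $1,300, which is 3 full-or-partial $500 increments; reduction = 3 × $50 = $150, leaving $1,450.
Retirement Saver's Credit: $270,600 is $6,300 into a $18,000 phase-out range, leaving 11,700/18,000 of the credit: $5,020 × 11,700/18,000 = $3,263.
Renter's Relief Credit: $270,600 is at or below the $297,700 threshold, so the full $875 applies.
Total: $1,450 + $3,263 + $875 = $5,588.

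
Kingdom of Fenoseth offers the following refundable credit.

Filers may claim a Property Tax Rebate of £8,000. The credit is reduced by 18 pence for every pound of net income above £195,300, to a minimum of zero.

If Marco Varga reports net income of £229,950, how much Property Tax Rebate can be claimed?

Property Tax Rebate: 18% of the £34,650 excess over £195,300 is £6,237; credit = £8,000 − £6,237 = £1,763.

£1,763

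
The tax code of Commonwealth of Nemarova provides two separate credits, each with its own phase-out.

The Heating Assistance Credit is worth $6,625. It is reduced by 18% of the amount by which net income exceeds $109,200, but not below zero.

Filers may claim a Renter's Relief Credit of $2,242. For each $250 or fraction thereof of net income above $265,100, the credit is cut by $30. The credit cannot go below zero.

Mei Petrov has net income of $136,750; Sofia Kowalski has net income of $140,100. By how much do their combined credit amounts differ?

$603

Mei ($136,750): Heating Assistance Credit: 18% of the $27,550 excess over $109,200 is $4,959; credit = $6,625 − $4,959 = $1,666. Renter's Relief Credit: $136,750 is at or below the $265,100 threshold, so the full $2,242 applies. total $1,666 + $2,242 = $3,908
Sofia ($140,100): Heating Assistance Credit: 18% of the $30,900 excess over $109,200 is $5,562; credit = $6,625 − $5,562 = $1,063. Renter's Relief Credit: $140,100 is at or below the $265,100 threshold, so the full $2,242 applies. total $1,063 + $2,242 = $3,305
Difference: |$3,908 − $3,305| = $603.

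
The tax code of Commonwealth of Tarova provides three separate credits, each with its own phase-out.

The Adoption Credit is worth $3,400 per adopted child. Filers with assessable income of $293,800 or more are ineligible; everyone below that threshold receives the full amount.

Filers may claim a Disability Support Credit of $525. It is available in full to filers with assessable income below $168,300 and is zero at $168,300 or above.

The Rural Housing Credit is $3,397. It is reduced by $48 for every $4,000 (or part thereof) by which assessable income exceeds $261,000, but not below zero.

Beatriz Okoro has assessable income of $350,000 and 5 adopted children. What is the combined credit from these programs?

Adoption Credit: base = 5 × $3,400 = $17,000. $350,000 meets or exceeds the $293,800 cutoff, so the credit is $0.
Disability Support Credit: $350,000 meets or exceeds the $168,300 cutoff, so the credit is $0.
Rural Housing Credit: income exceeds $261,000 by $89,000, which is 23 full-or-partial $4,000 increments; reduction = 23 × $48 = $1,104, leaving $2,293.
Total: $0 + $0 + $2,293 = $2,293.

$2,293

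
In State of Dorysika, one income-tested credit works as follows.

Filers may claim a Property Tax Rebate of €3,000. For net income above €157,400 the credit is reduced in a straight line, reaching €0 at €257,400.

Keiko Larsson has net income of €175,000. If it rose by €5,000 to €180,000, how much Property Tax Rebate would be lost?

At €175,000 — €175,000 is €17,600 into a €100,000 phase-out range, leaving 82,400/100,000 of the credit: €3,000 × 82,400/100,000 = €2,472.
At €180,000 — €180,000 is €22,600 into a €100,000 phase-out range, leaving 77,400/100,000 of the credit: €3,000 × 77,400/100,000 = €2,322.
Lost: €2,472 − €2,322 = €150.

€150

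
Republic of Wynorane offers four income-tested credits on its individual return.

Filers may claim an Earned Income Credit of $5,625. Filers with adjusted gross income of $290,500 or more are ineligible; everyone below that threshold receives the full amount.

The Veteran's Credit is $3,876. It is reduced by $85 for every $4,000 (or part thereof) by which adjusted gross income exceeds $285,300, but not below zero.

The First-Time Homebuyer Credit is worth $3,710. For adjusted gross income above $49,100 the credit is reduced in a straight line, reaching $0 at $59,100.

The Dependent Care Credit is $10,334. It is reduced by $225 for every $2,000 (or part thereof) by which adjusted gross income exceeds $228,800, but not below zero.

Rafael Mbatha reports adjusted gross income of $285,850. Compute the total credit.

Earned Income Credit: $285,850 is below the $290,500 cutoff, so the full $5,625 applies.
Veteran's Credit: income exceeds $285,300 by $550, which is 1 full-or-partial $4,000 increment; reduction = 1 × $85 = $85, leaving $3,791.
First-Time Homebuyer Credit: $285,850 is at or above $59,100, so the credit is $0.
Dependent Care Credit: income exceeds $228,800 by $57,050, which is 29 full-or-partial $2,000 increments; reduction = 29 × $225 = $6,525, leaving $3,809.
Total: $5,625 + $3,791 + $0 + $3,809 = $13,225.

$13,225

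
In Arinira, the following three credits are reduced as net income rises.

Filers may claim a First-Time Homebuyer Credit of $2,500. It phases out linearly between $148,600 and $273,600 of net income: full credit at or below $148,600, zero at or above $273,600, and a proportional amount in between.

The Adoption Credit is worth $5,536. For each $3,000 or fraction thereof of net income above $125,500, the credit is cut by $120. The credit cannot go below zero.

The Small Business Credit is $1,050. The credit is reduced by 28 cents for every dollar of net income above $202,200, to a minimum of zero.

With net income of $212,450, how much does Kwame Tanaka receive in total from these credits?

$3,279

First-Time Homebuyer Credit: $212,450 is $63,850 into a $125,000 phase-out range, leaving 61,150/125,000 of the credit: $2,500 × 61,150/125,000 = $1,223.
Adoption Credit: income exceeds $125,500 by $86,950, which is 29 full-or-partial $3,000 increments; reduction = 29 × $120 = $3,480, leaving $2,056.
Small Business Credit: 28% of the $10,250 excess over $202,200 is $2,870 ≥ base, so the credit is $0.
Total: $1,223 + $2,056 + $0 = $3,279.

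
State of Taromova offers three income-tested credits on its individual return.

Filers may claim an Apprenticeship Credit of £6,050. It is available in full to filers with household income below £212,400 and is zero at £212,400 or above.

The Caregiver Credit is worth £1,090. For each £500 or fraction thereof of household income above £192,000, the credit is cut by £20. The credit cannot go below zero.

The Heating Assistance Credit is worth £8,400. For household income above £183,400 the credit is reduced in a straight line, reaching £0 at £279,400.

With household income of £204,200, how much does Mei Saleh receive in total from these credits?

Apprenticeship Credit: £204,200 is below the £212,400 cutoff, so the full £6,050 applies.
Caregiver Credit: income exceeds £192,000 by £12,200, which is 25 full-or-partial £500 increments; reduction = 25 × £20 = £500, leaving £590.
Heating Assistance Credit: £204,200 is £20,800 into a £96,000 phase-out range, leaving 75,200/96,000 of the credit: £8,400 × 75,200/96,000 = £6,580.
Total: £6,050 + £590 + £6,580 = £13,220.

£13,220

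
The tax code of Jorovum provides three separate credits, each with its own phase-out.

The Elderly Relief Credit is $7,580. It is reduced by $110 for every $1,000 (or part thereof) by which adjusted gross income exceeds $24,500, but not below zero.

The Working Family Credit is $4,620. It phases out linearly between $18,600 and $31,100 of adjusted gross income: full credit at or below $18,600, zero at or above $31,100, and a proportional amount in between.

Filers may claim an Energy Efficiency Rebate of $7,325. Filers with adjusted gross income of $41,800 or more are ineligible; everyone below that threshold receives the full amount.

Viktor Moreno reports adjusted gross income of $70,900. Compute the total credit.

Elderly Relief Credit: income exceeds $24,500 by $46,400, which is 47 full-or-partial $1,000 increments; reduction = 47 × $110 = $5,170, leaving $2,410.
Working Family Credit: $70,900 is at or above $31,100, so the credit is $0.
Energy Efficiency Rebate: $70,900 meets or exceeds the $41,800 cutoff, so the credit is $0.
Total: $2,410 + $0 + $0 = $2,410.

$2,410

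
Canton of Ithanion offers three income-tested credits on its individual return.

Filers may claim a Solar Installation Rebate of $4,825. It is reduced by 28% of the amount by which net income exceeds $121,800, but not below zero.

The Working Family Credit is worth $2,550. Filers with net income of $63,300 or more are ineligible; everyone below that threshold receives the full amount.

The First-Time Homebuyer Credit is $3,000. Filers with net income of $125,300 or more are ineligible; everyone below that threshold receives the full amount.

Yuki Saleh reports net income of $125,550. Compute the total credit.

Solar Installation Rebate: 28% of the $3,750 excess over $121,800 is $1,050; credit = $4,825 − $1,050 = $3,775.
Working Family Credit: $125,550 meets or exceeds the $63,300 cutoff, so the credit is $0.
First-Time Homebuyer Credit: $125,550 meets or exceeds the $125,300 cutoff, so the credit is $0.
Total: $3,775 + $0 + $0 = $3,775.

$3,775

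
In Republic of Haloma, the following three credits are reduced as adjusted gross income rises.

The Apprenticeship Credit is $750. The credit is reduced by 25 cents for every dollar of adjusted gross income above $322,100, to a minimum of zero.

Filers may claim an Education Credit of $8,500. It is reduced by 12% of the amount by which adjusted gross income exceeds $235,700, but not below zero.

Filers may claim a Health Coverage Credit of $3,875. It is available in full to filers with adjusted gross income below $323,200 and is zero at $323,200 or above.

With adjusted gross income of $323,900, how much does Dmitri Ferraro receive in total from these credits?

Apprenticeship Credit: 25% of the $1,800 excess over $322,100 is $450; credit = $750 − $450 = $300.
Education Credit: 12% of the $88,200 excess over $235,700 is $10,584 ≥ base, so the credit is $0.
Health Coverage Credit: $323,900 meets or exceeds the $323,200 cutoff, so the credit is $0.
Total: $300 + $0 + $0 = $300.

$300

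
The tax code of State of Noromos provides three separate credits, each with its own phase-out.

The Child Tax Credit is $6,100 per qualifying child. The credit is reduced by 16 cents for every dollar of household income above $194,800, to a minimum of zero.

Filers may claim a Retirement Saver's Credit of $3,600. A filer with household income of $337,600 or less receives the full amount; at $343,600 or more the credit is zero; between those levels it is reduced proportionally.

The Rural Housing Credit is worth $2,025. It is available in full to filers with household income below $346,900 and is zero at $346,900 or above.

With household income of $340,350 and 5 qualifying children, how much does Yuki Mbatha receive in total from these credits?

Child Tax Credit: base = 5 × $6,100 = $30,500. 16% of the $145,550 excess over $194,800 is $23,288; credit = $30,500 − $23,288 = $7,212.
Retirement Saver's Credit: $340,350 is $2,750 into a $6,000 phase-out range, leaving 3,250/6,000 of the credit: $3,600 × 3,250/6,000 = $1,950.
Rural Housing Credit: $340,350 is below the $346,900 cutoff, so the full $2,025 applies.
Total: $7,212 + $1,950 + $2,025 = $11,187.

$11,187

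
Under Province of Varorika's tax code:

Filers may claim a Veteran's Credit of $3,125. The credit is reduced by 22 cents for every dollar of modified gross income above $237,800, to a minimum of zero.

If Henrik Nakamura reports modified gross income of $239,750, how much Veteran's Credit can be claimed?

$2,696

Veteran's Credit: 22% of the $1,950 excess over $237,800 is $429; credit = $3,125 − $429 = $2,696.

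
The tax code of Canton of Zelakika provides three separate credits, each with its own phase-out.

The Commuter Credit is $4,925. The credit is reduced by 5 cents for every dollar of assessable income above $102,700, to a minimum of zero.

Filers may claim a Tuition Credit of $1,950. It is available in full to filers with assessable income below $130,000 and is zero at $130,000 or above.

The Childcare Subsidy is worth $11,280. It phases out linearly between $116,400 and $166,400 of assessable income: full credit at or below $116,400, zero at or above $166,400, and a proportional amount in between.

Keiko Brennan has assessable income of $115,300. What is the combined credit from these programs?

$17,525

Commuter Credit: 5% of the $12,600 excess over $102,700 is $630; credit = $4,925 − $630 = $4,295.
Tuition Credit: $115,300 is below the $130,000 cutoff, so the full $1,950 applies.
Childcare Subsidy: $115,300 is at or below the $116,400 threshold, so the full $11,280 applies.
Total: $4,295 + $1,950 + $11,280 = $17,525.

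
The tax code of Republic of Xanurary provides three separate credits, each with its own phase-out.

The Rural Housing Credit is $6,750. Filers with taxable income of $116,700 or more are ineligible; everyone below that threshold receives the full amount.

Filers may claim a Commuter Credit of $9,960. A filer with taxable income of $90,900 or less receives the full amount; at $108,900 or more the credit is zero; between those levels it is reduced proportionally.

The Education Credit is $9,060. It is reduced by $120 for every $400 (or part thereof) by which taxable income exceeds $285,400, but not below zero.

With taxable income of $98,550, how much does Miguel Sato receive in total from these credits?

Rural Housing Credit: $98,550 is below the $116,700 cutoff, so the full $6,750 applies.
Commuter Credit: $98,550 is $7,650 into a $18,000 phase-out range, leaving 10,350/18,000 of the credit: $9,960 × 10,350/18,000 = $5,727.
Education Credit: $98,550 is at or below the $285,400 threshold, so the full $9,060 applies.
Total: $6,750 + $5,727 + $9,060 = $21,537.

$21,537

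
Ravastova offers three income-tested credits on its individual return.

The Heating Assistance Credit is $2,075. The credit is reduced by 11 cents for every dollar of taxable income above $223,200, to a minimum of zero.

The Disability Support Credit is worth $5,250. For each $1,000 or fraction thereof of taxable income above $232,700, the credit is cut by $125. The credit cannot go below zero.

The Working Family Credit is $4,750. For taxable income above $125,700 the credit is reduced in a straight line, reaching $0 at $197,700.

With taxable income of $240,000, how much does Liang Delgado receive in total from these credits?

Heating Assistance Credit: 11% of the $16,800 excess over $223,200 is $1,848; credit = $2,075 − $1,848 = $227.
Disability Support Credit: income exceeds $232,700 by $7,300, which is 8 full-or-partial $1,000 increments; reduction = 8 × $125 = $1,000, leaving $4,250.
Working Family Credit: $240,000 is at or above $197,700, so the credit is $0.
Total: $227 + $4,250 + $0 = $4,477.

$4,477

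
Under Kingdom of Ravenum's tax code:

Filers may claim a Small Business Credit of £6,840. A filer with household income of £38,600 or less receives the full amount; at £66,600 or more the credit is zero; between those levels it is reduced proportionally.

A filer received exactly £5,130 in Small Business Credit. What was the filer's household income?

£5,130 is 5,130/6,840 of the full £6,840, so 1,710/6,840 of the £28,000 range has been used: income = £38,600 + £28,000 × 1,710/6,840 = £45,600.

£45,600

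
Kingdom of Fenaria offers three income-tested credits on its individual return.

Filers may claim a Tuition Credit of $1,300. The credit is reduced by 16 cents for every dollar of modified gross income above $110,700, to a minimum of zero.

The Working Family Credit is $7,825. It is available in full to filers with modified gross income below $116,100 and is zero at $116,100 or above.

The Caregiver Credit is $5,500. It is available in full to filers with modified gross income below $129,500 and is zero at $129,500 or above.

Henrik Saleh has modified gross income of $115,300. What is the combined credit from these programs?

Tuition Credit: 16% of the $4,600 excess over $110,700 is $736; credit = $1,300 − $736 = $564.
Working Family Credit: $115,300 is below the $116,100 cutoff, so the full $7,825 applies.
Caregiver Credit: $115,300 is below the $129,500 cutoff, so the full $5,500 applies.
Total: $564 + $7,825 + $5,500 = $13,889.

$13,889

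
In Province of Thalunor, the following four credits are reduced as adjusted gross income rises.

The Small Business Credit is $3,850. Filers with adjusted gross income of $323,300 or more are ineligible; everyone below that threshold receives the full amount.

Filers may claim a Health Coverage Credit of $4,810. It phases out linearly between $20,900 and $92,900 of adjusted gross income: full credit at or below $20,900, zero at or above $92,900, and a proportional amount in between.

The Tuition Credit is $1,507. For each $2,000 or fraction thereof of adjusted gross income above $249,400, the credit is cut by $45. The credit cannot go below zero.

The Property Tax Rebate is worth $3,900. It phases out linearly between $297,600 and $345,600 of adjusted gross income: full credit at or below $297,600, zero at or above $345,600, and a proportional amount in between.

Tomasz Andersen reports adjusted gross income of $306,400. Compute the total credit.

Small Business Credit: $306,400 is below the $323,300 cutoff, so the full $3,850 applies.
Health Coverage Credit: $306,400 is at or above $92,900, so the credit is $0.
Tuition Credit: income exceeds $249,400 by $57,000, which is 29 full-or-partial $2,000 increments; reduction = 29 × $45 = $1,305, leaving $202.
Property Tax Rebate: $306,400 is $8,800 into a $48,000 phase-out range, leaving 39,200/48,000 of the credit: $3,900 × 39,200/48,000 = $3,185.
Total: $3,850 + $0 + $202 + $3,185 = $7,237.

$7,237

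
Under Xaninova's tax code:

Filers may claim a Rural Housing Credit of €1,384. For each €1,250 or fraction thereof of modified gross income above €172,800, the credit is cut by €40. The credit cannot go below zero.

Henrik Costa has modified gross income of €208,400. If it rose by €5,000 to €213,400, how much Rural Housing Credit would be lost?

At €208,400 — income exceeds €172,800 by €35,600, which is 29 full-or-partial €1,250 increments; reduction = 29 × €40 = €1,160, leaving €224.
At €213,400 — income exceeds €172,800 by €40,600, which is 33 full-or-partial €1,250 increments; reduction = 33 × €40 = €1,320, leaving €64.
Lost: €224 − €64 = €160.

€160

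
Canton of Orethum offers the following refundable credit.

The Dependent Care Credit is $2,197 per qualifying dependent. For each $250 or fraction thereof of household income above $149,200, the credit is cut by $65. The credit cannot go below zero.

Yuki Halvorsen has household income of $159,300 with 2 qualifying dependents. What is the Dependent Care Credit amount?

Dependent Care Credit: base = 2 × $2,197 = $4,394. income exceeds $149,200 by $10,100, which is 41 full-or-partial $250 increments; reduction = 41 × $65 = $2,665, leaving $1,729.

$1,729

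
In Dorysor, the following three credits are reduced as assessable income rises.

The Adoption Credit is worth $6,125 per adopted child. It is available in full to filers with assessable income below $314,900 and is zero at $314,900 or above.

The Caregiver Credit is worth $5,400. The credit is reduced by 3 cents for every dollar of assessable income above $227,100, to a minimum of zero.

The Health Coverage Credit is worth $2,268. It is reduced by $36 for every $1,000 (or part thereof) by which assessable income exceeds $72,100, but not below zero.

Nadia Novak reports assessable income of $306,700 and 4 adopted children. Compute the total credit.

$27,512

Adoption Credit: base = 4 × $6,125 = $24,500. $306,700 is below the $314,900 cutoff, so the full $24,500 applies.
Caregiver Credit: 3% of the $79,600 excess over $227,100 is $2,388; credit = $5,400 − $2,388 = $3,012.
Health Coverage Credit: income exceeds $72,100 by $234,600 → 235 increments × $36 = $8,460 ≥ base, so the credit is $0.
Total: $24,500 + $3,012 + $0 = $27,512.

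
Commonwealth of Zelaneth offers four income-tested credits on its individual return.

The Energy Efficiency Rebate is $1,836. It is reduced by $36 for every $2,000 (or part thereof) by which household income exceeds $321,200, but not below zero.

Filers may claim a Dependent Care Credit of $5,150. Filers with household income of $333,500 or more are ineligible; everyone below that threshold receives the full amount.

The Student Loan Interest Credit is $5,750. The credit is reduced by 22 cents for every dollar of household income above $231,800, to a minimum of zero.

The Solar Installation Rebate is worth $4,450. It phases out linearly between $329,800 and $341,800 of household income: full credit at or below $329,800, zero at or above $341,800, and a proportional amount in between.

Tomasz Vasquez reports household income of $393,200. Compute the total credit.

$540

Energy Efficiency Rebate: income exceeds $321,200 by $72,000, which is 36 full-or-partial $2,000 increments; reduction = 36 × $36 = $1,296, leaving $540.
Dependent Care Credit: $393,200 meets or exceeds the $333,500 cutoff, so the credit is $0.
Student Loan Interest Credit: 22% of the $161,400 excess over $231,800 is $35,508 ≥ base, so the credit is $0.
Solar Installation Rebate: $393,200 is at or above $341,800, so the credit is $0.
Total: $540 + $0 + $0 + $0 = $540.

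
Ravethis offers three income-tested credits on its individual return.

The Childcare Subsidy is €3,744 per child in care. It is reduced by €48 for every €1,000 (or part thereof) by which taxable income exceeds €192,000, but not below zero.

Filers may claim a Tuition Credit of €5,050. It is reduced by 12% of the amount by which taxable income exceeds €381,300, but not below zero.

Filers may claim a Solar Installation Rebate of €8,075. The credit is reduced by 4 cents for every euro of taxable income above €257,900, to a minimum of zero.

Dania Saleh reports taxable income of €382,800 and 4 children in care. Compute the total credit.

€13,757

Childcare Subsidy: base = 4 × €3,744 = €14,976. income exceeds €192,000 by €190,800, which is 191 full-or-partial €1,000 increments; reduction = 191 × €48 = €9,168, leaving €5,808.
Tuition Credit: 12% of the €1,500 excess over €381,300 is €180; credit = €5,050 − €180 = €4,870.
Solar Installation Rebate: 4% of the €124,900 excess over €257,900 is €4,996; credit = €8,075 − €4,996 = €3,079.
Total: €5,808 + €4,870 + €3,079 = €13,757.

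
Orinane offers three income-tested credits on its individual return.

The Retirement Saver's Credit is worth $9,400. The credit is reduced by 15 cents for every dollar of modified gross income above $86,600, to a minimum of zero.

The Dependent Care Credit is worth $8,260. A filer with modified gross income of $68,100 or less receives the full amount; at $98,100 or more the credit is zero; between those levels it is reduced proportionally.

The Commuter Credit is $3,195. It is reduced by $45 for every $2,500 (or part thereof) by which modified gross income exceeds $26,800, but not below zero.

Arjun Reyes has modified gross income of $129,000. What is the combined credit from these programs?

$4,390

Retirement Saver's Credit: 15% of the $42,400 excess over $86,600 is $6,360; credit = $9,400 − $6,360 = $3,040.
Dependent Care Credit: $129,000 is at or above $98,100, so the credit is $0.
Commuter Credit: income exceeds $26,800 by $102,200, which is 41 full-or-partial $2,500 increments; reduction = 41 × $45 = $1,845, leaving $1,350.
Total: $3,040 + $0 + $1,350 = $4,390.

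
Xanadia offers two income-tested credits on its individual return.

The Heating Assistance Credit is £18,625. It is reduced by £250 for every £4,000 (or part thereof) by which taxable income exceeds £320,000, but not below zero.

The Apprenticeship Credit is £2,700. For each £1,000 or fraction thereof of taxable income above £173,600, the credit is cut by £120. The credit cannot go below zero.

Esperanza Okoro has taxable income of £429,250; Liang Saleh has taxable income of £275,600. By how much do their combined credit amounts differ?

£7,000

Esperanza (£429,250): Heating Assistance Credit: income exceeds £320,000 by £109,250, which is 28 full-or-partial £4,000 increments; reduction = 28 × £250 = £7,000, leaving £11,625. Apprenticeship Credit: income exceeds £173,600 by £255,650 → 256 increments × £120 = £30,720 ≥ base, so the credit is £0. total £11,625 + £0 = £11,625
Liang (£275,600): Heating Assistance Credit: £275,600 is at or below the £320,000 threshold, so the full £18,625 applies. Apprenticeship Credit: income exceeds £173,600 by £102,000 → 102 increments × £120 = £12,240 ≥ base, so the credit is £0. total £18,625 + £0 = £18,625
Difference: |£11,625 − £18,625| = £7,000.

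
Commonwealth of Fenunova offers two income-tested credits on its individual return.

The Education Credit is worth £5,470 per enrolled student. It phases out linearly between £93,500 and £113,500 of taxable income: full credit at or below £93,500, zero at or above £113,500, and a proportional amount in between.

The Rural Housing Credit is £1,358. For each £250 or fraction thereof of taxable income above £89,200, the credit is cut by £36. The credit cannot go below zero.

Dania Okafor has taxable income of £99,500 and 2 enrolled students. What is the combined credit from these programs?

£7,658

Education Credit: base = 2 × £5,470 = £10,940. £99,500 is £6,000 into a £20,000 phase-out range, leaving 14,000/20,000 of the credit: £10,940 × 14,000/20,000 = £7,658.
Rural Housing Credit: income exceeds £89,200 by £10,300 → 42 increments × £36 = £1,512 ≥ base, so the credit is £0.
Total: £7,658 + £0 = £7,658.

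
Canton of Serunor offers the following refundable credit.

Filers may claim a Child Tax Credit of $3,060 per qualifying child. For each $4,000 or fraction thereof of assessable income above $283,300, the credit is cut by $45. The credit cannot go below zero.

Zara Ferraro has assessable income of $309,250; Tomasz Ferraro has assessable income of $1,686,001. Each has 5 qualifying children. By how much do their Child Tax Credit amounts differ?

Zara ($309,250): Child Tax Credit: base = 5 × $3,060 = $15,300. income exceeds $283,300 by $25,950, which is 7 full-or-partial $4,000 increments; reduction = 7 × $45 = $315, leaving $14,985.
Tomasz ($1,686,001): Child Tax Credit: base = 5 × $3,060 = $15,300. income exceeds $283,300 by $1,402,701 → 351 increments × $45 = $15,795 ≥ base, so the credit is $0.
Difference: |$14,985 − $0| = $14,985.

$14,985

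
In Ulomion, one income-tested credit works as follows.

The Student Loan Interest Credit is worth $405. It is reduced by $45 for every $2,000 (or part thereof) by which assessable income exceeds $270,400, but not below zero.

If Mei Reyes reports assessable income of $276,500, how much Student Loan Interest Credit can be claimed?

$225

Student Loan Interest Credit: income exceeds $270,400 by $6,100, which is 4 full-or-partial $2,000 increments; reduction = 4 × $45 = $180, leaving $225.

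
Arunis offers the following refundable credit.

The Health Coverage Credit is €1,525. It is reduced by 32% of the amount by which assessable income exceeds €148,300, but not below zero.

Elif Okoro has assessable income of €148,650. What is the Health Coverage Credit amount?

€1,413

Health Coverage Credit: 32% of the €350 excess over €148,300 is €112; credit = €1,525 − €112 = €1,413.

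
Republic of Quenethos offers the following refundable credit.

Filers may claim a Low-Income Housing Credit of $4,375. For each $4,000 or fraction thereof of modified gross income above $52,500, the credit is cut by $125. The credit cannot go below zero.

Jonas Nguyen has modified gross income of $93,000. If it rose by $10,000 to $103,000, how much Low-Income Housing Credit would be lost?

$250

At $93,000 — income exceeds $52,500 by $40,500, which is 11 full-or-partial $4,000 increments; reduction = 11 × $125 = $1,375, leaving $3,000.
At $103,000 — income exceeds $52,500 by $50,500, which is 13 full-or-partial $4,000 increments; reduction = 13 × $125 = $1,625, leaving $2,750.
Lost: $3,000 − $2,750 = $250.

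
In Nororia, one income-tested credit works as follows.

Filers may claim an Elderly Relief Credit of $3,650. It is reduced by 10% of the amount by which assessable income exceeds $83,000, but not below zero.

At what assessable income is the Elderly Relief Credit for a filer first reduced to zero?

The credit falls by 10% of each dollar above $83,000, so it reaches zero when the excess is $3,650 / 10% = $36,500: income = $83,000 + $36,500 = $119,500.

$119,500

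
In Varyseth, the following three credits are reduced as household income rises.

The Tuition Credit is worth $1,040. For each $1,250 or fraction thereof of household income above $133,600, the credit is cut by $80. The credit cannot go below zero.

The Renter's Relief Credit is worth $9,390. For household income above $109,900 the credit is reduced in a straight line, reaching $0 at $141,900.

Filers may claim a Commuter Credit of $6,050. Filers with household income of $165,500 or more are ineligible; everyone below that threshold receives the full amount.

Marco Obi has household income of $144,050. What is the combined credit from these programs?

Tuition Credit: income exceeds $133,600 by $10,450, which is 9 full-or-partial $1,250 increments; reduction = 9 × $80 = $720, leaving $320.
Renter's Relief Credit: $144,050 is at or above $141,900, so the credit is $0.
Commuter Credit: $144,050 is below the $165,500 cutoff, so the full $6,050 applies.
Total: $320 + $0 + $6,050 = $6,370.

$6,370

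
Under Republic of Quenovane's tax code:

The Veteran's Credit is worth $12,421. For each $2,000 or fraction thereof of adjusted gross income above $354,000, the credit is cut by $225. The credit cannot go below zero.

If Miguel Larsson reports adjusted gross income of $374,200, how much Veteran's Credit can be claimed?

Veteran's Credit: income exceeds $354,000 by $20,200, which is 11 full-or-partial $2,000 increments; reduction = 11 × $225 = $2,475, leaving $9,946.

$9,946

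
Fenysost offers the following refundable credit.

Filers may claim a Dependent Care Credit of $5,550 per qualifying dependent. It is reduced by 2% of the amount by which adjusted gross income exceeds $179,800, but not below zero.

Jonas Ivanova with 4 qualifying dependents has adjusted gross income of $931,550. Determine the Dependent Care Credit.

$7,165

Dependent Care Credit: base = 4 × $5,550 = $22,200. 2% of the $751,750 excess over $179,800 is $15,035; credit = $22,200 − $15,035 = $7,165.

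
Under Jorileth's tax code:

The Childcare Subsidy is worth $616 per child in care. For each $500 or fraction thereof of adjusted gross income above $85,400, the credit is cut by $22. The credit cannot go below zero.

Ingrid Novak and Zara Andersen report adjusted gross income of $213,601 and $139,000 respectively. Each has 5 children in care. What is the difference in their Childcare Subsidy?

Ingrid ($213,601): Childcare Subsidy: base = 5 × $616 = $3,080. income exceeds $85,400 by $128,201 → 257 increments × $22 = $5,654 ≥ base, so the credit is $0.
Zara ($139,000): Childcare Subsidy: base = 5 × $616 = $3,080. income exceeds $85,400 by $53,600, which is 108 full-or-partial $500 increments; reduction = 108 × $22 = $2,376, leaving $704.
Difference: |$0 − $704| = $704.

$704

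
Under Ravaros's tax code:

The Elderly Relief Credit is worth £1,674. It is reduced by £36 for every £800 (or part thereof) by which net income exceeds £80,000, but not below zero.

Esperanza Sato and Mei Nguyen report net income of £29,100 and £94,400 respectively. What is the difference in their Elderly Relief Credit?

Esperanza (£29,100): Elderly Relief Credit: £29,100 is at or below the £80,000 threshold, so the full £1,674 applies.
Mei (£94,400): Elderly Relief Credit: income exceeds £80,000 by £14,400, which is 18 full-or-partial £800 increments; reduction = 18 × £36 = £648, leaving £1,026.
Difference: |£1,674 − £1,026| = £648.

£648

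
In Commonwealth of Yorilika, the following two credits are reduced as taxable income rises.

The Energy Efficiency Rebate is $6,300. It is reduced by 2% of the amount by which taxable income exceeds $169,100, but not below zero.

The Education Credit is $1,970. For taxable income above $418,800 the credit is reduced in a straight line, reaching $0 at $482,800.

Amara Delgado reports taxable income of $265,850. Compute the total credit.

Energy Efficiency Rebate: 2% of the $96,750 excess over $169,100 is $1,935; credit = $6,300 − $1,935 = $4,365.
Education Credit: $265,850 is at or below the $418,800 threshold, so the full $1,970 applies.
Total: $4,365 + $1,970 = $6,335.

$6,335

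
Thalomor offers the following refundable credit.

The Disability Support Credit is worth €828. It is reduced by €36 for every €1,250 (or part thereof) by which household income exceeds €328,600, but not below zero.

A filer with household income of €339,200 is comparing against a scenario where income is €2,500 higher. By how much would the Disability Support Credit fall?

At €339,200 — income exceeds €328,600 by €10,600, which is 9 full-or-partial €1,250 increments; reduction = 9 × €36 = €324, leaving €504.
At €341,700 — income exceeds €328,600 by €13,100, which is 11 full-or-partial €1,250 increments; reduction = 11 × €36 = €396, leaving €432.
Lost: €504 − €432 = €72.

€72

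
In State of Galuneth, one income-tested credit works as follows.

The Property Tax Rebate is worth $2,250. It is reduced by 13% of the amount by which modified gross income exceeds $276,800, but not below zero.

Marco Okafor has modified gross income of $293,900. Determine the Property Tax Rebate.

Property Tax Rebate: 13% of the $17,100 excess over $276,800 is $2,223; credit = $2,250 − $2,223 = $27.

$27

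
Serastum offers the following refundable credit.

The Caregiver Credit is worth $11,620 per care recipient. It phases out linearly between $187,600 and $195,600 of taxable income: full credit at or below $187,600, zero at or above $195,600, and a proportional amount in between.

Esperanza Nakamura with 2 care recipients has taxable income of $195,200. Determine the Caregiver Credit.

$1,162

Caregiver Credit: base = 2 × $11,620 = $23,240. $195,200 is $7,600 into a $8,000 phase-out range, leaving 400/8,000 of the credit: $23,240 × 400/8,000 = $1,162.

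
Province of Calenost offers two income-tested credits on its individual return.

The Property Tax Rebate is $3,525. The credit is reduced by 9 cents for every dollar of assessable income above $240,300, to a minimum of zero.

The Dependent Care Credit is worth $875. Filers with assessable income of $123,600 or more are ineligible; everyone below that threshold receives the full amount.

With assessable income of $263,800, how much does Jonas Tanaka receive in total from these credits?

$1,410

Property Tax Rebate: 9% of the $23,500 excess over $240,300 is $2,115; credit = $3,525 − $2,115 = $1,410.
Dependent Care Credit: $263,800 meets or exceeds the $123,600 cutoff, so the credit is $0.
Total: $1,410 + $0 = $1,410.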